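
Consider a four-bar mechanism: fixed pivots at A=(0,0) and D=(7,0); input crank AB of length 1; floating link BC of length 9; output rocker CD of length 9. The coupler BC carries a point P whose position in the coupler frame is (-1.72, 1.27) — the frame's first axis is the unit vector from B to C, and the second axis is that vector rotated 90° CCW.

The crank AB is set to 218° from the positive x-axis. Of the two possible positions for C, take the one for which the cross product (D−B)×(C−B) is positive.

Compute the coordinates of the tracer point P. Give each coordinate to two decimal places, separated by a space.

A=(0,0), D=(7.00,0)
B = A + 1.00·(cos218°, sin218°) = (-0.7880, -0.6157)
|BD| = 7.8123
circle(B,9.00) ∩ circle(D,9.00): a=3.9062, h=8.1081
  candidates: C₊=(2.4670,7.7751) cross=63.343; C₋=(3.7450,-8.3908) cross=-63.343
  mode + wants cross > 0 → take C=(2.4670,7.7751) (cross=63.343)
ex = (C−B)/|BC| = (0.3617,0.9323); ey = (-0.9323,0.3617)
P = B + -1.72·ex + 1.27·ey = (-2.5941,-1.7599)

-2.59 -1.76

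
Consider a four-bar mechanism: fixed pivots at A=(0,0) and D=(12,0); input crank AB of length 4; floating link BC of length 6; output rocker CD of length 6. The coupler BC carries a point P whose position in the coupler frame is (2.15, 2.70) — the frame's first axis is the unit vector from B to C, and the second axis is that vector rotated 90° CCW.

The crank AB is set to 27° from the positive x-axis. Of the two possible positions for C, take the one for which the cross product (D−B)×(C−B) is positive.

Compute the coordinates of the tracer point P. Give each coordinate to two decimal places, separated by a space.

A=(0,0), D=(12.00,0)
B = A + 4.00·(cos27°, sin27°) = (3.5640, 1.8160)
|BD| = 8.6292
circle(B,6.00) ∩ circle(D,6.00): a=4.3146, h=4.1694
  candidates: C₊=(8.6594,4.9840) cross=35.979; C₋=(6.9046,-3.1681) cross=-35.979
  mode + wants cross > 0 → take C=(8.6594,4.9840) (cross=35.979)
ex = (C−B)/|BC| = (0.8492,0.5280); ey = (-0.5280,0.8492)
P = B + 2.15·ex + 2.70·ey = (3.9642,5.2441)

3.96 5.24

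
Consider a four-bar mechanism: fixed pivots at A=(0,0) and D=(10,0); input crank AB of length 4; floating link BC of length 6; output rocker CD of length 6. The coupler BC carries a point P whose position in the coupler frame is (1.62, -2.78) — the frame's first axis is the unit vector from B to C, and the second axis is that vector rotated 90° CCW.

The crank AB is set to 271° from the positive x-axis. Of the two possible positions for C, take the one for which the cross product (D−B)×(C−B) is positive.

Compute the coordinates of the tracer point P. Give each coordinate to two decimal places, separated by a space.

3.23 -4.61

A=(0,0), D=(10.00,0)
B = A + 4.00·(cos271°, sin271°) = (0.0698, -3.9994)
|BD| = 10.7053
circle(B,6.00) ∩ circle(D,6.00): a=5.3527, h=2.7109
  candidates: C₊=(4.0221,0.5149) cross=29.021; C₋=(6.0477,-4.5143) cross=-29.021
  mode + wants cross > 0 → take C=(4.0221,0.5149) (cross=29.021)
ex = (C−B)/|BC| = (0.6587,0.7524); ey = (-0.7524,0.6587)
P = B + 1.62·ex + -2.78·ey = (3.2286,-4.6118)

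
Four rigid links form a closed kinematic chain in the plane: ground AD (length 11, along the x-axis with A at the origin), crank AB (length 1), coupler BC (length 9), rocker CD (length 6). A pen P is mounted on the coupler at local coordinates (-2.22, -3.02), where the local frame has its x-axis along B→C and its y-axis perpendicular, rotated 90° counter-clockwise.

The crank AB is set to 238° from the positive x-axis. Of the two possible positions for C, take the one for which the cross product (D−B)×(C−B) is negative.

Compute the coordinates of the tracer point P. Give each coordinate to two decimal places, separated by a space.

A=(0,0), D=(11.00,0)
B = A + 1.00·(cos238°, sin238°) = (-0.5299, -0.8480)
|BD| = 11.5611
circle(B,9.00) ∩ circle(D,6.00): a=7.7267, h=4.6150
  candidates: C₊=(6.8375,4.3213) cross=53.354; C₋=(7.5145,-4.8838) cross=-53.354
  mode - wants cross < 0 → take C=(7.5145,-4.8838) (cross=-53.354)
ex = (C−B)/|BC| = (0.8938,-0.4484); ey = (0.4484,0.8938)
P = B + -2.22·ex + -3.02·ey = (-3.8684,-2.5519)

-3.87 -2.55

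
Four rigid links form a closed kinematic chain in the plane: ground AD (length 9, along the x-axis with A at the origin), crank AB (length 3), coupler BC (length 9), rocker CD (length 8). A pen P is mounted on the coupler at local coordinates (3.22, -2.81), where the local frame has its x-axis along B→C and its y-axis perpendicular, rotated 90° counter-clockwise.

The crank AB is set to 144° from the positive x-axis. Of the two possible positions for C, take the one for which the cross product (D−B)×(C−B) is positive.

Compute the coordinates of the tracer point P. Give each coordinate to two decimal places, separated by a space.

1.82 1.30

A=(0,0), D=(9.00,0)
B = A + 3.00·(cos144°, sin144°) = (-2.4271, 1.7634)
|BD| = 11.5623
circle(B,9.00) ∩ circle(D,8.00): a=6.5163, h=6.2079
  candidates: C₊=(4.9598,6.9048) cross=71.777; C₋=(3.0663,-5.3657) cross=-71.777
  mode + wants cross > 0 → take C=(4.9598,6.9048) (cross=71.777)
ex = (C−B)/|BC| = (0.8208,0.5713); ey = (-0.5713,0.8208)
P = B + 3.22·ex + -2.81·ey = (1.8211,1.2965)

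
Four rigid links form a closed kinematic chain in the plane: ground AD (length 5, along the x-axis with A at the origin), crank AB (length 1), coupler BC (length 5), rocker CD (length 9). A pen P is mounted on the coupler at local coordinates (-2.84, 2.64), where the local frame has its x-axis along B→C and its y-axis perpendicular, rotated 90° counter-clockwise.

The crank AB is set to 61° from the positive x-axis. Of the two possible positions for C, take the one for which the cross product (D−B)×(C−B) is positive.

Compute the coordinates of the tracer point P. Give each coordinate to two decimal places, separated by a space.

A=(0,0), D=(5.00,0)
B = A + 1.00·(cos61°, sin61°) = (0.4848, 0.8746)
|BD| = 4.5991
circle(B,5.00) ∩ circle(D,9.00): a=-3.7886, h=3.2629
  candidates: C₊=(-2.6141,4.7985) cross=15.007; C₋=(-3.8551,-1.6083) cross=-15.007
  mode + wants cross > 0 → take C=(-2.6141,4.7985) (cross=15.007)
ex = (C−B)/|BC| = (-0.6198,0.7848); ey = (-0.7848,-0.6198)
P = B + -2.84·ex + 2.64·ey = (0.1732,-2.9904)

0.17 -2.99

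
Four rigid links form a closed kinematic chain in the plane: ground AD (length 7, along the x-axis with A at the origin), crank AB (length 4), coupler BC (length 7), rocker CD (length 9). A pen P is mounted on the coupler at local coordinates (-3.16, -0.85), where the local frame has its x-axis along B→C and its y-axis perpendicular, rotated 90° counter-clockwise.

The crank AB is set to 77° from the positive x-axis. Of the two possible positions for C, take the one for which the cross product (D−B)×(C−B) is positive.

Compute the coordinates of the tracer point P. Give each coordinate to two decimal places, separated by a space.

-0.69 1.04

A=(0,0), D=(7.00,0)
B = A + 4.00·(cos77°, sin77°) = (0.8998, 3.8975)
|BD| = 7.2390
circle(B,7.00) ∩ circle(D,9.00): a=1.4092, h=6.8567
  candidates: C₊=(5.7790,8.9168) cross=49.635; C₋=(-1.6043,-2.6393) cross=-49.635
  mode + wants cross > 0 → take C=(5.7790,8.9168) (cross=49.635)
ex = (C−B)/|BC| = (0.6970,0.7170); ey = (-0.7170,0.6970)
P = B + -3.16·ex + -0.85·ey = (-0.6933,1.0391)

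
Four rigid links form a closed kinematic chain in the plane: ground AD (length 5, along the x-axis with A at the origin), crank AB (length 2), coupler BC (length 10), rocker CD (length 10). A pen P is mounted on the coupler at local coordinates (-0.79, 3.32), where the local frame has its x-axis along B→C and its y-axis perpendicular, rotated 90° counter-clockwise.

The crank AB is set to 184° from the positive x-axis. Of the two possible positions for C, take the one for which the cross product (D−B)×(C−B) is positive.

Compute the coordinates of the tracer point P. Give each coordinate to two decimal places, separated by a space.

-5.39 0.21

A=(0,0), D=(5.00,0)
B = A + 2.00·(cos184°, sin184°) = (-1.9951, -0.1395)
|BD| = 6.9965
circle(B,10.00) ∩ circle(D,10.00): a=3.4983, h=9.3681
  candidates: C₊=(1.3156,9.2965) cross=65.544; C₋=(1.6892,-9.4360) cross=-65.544
  mode + wants cross > 0 → take C=(1.3156,9.2965) (cross=65.544)
ex = (C−B)/|BC| = (0.3311,0.9436); ey = (-0.9436,0.3311)
P = B + -0.79·ex + 3.32·ey = (-5.3894,0.2142)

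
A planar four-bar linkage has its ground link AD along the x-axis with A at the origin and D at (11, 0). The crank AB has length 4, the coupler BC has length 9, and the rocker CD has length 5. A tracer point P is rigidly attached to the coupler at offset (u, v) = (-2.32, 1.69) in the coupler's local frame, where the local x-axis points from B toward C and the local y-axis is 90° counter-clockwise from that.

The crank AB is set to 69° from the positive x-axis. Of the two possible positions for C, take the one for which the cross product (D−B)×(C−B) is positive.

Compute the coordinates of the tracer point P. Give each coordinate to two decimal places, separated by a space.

-1.09 5.09

A=(0,0), D=(11.00,0)
B = A + 4.00·(cos69°, sin69°) = (1.4335, 3.7343)
|BD| = 10.2695
circle(B,9.00) ∩ circle(D,5.00): a=7.8613, h=4.3818
  candidates: C₊=(10.3500,4.9576) cross=44.999; C₋=(7.1632,-3.2061) cross=-44.999
  mode + wants cross > 0 → take C=(10.3500,4.9576) (cross=44.999)
ex = (C−B)/|BC| = (0.9907,0.1359); ey = (-0.1359,0.9907)
P = B + -2.32·ex + 1.69·ey = (-1.0947,5.0933)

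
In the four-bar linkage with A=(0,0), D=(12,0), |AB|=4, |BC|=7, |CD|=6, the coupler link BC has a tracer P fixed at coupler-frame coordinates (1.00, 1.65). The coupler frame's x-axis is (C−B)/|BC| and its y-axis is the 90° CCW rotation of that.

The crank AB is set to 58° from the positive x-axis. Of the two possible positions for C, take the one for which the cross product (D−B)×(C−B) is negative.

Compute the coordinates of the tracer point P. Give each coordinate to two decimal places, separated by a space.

4.04 3.61

A=(0,0), D=(12.00,0)
B = A + 4.00·(cos58°, sin58°) = (2.1197, 3.3922)
|BD| = 10.4464
circle(B,7.00) ∩ circle(D,6.00): a=5.8454, h=3.8511
  candidates: C₊=(8.8989,5.1364) cross=40.230; C₋=(6.3978,-2.1484) cross=-40.230
  mode - wants cross < 0 → take C=(6.3978,-2.1484) (cross=-40.230)
ex = (C−B)/|BC| = (0.6112,-0.7915); ey = (0.7915,0.6112)
P = B + 1.00·ex + 1.65·ey = (4.0368,3.6091)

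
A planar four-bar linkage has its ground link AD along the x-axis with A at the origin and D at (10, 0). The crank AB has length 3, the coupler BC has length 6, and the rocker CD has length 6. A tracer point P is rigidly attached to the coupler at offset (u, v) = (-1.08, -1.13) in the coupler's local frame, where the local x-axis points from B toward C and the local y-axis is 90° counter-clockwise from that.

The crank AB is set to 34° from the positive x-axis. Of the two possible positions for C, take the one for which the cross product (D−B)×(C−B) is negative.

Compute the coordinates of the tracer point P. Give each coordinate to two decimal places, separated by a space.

A=(0,0), D=(10.00,0)
B = A + 3.00·(cos34°, sin34°) = (2.4871, 1.6776)
|BD| = 7.6979
circle(B,6.00) ∩ circle(D,6.00): a=3.8490, h=4.6028
  candidates: C₊=(7.2466,5.3309) cross=35.432; C₋=(5.2405,-3.6534) cross=-35.432
  mode - wants cross < 0 → take C=(5.2405,-3.6534) (cross=-35.432)
ex = (C−B)/|BC| = (0.4589,-0.8885); ey = (0.8885,0.4589)
P = B + -1.08·ex + -1.13·ey = (0.9875,2.1186)

0.99 2.12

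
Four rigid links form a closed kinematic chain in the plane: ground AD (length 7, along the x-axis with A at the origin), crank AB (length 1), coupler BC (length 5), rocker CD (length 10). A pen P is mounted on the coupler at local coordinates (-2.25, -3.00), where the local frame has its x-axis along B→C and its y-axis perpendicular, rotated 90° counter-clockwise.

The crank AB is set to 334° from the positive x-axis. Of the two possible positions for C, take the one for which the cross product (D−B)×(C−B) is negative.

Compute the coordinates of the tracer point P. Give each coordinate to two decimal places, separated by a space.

-0.34 3.10

A=(0,0), D=(7.00,0)
B = A + 1.00·(cos334°, sin334°) = (0.8988, -0.4384)
|BD| = 6.1169
circle(B,5.00) ∩ circle(D,10.00): a=-3.0721, h=3.9449
  candidates: C₊=(-2.4481,3.2763) cross=24.131; C₋=(-1.8826,-4.5933) cross=-24.131
  mode - wants cross < 0 → take C=(-1.8826,-4.5933) (cross=-24.131)
ex = (C−B)/|BC| = (-0.5563,-0.8310); ey = (0.8310,-0.5563)
P = B + -2.25·ex + -3.00·ey = (-0.3425,3.1002)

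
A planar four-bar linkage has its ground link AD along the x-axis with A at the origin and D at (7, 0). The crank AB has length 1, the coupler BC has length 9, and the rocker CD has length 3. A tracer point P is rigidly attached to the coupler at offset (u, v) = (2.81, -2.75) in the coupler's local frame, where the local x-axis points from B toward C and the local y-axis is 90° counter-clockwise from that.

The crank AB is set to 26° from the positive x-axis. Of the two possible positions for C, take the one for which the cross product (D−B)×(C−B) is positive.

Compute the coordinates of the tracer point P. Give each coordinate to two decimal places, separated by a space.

A=(0,0), D=(7.00,0)
B = A + 1.00·(cos26°, sin26°) = (0.8988, 0.4384)
|BD| = 6.1169
circle(B,9.00) ∩ circle(D,3.00): a=8.9438, h=1.0045
  candidates: C₊=(9.8916,0.7993) cross=6.144; C₋=(9.7476,-1.2045) cross=-6.144
  mode + wants cross > 0 → take C=(9.8916,0.7993) (cross=6.144)
ex = (C−B)/|BC| = (0.9992,0.0401); ey = (-0.0401,0.9992)
P = B + 2.81·ex + -2.75·ey = (3.8168,-2.1967)

3.82 -2.20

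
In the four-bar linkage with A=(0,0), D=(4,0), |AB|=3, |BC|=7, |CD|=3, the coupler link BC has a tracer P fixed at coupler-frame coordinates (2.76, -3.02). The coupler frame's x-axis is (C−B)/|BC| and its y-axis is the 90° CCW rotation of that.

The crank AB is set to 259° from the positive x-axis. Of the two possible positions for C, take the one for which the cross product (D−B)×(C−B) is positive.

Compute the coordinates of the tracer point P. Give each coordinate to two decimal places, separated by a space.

3.47 -2.29

A=(0,0), D=(4.00,0)
B = A + 3.00·(cos259°, sin259°) = (-0.5724, -2.9449)
|BD| = 5.4387
circle(B,7.00) ∩ circle(D,3.00): a=6.3967, h=2.8429
  candidates: C₊=(3.2661,2.9088) cross=15.462; C₋=(6.3448,-1.8714) cross=-15.462
  mode + wants cross > 0 → take C=(3.2661,2.9088) (cross=15.462)
ex = (C−B)/|BC| = (0.5484,0.8362); ey = (-0.8362,0.5484)
P = B + 2.76·ex + -3.02·ey = (3.4665,-2.2929)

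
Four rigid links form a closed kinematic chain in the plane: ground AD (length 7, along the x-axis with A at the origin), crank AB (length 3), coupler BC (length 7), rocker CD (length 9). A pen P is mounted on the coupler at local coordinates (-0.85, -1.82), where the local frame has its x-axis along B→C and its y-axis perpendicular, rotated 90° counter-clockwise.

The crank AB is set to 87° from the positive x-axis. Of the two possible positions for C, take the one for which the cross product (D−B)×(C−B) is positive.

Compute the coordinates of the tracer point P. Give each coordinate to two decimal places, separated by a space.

A=(0,0), D=(7.00,0)
B = A + 3.00·(cos87°, sin87°) = (0.1570, 2.9959)
|BD| = 7.4701
circle(B,7.00) ∩ circle(D,9.00): a=1.5932, h=6.8163
  candidates: C₊=(4.3501,8.6011) cross=50.918; C₋=(-1.1173,-3.8871) cross=-50.918
  mode + wants cross > 0 → take C=(4.3501,8.6011) (cross=50.918)
ex = (C−B)/|BC| = (0.5990,0.8007); ey = (-0.8007,0.5990)
P = B + -0.85·ex + -1.82·ey = (1.1052,1.2251)

1.11 1.23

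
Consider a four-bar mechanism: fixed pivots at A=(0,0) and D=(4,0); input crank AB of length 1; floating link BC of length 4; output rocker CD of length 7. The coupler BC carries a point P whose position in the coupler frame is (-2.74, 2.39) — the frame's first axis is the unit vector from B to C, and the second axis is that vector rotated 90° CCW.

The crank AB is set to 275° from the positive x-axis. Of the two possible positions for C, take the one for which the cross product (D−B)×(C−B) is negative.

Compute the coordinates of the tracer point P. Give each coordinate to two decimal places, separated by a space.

3.17 0.93

A=(0,0), D=(4.00,0)
B = A + 1.00·(cos275°, sin275°) = (0.0872, -0.9962)
|BD| = 4.0377
circle(B,4.00) ∩ circle(D,7.00): a=-2.0677, h=3.4241
  candidates: C₊=(-2.7614,1.8119) cross=13.826; C₋=(-1.0718,-4.8246) cross=-13.826
  mode - wants cross < 0 → take C=(-1.0718,-4.8246) (cross=-13.826)
ex = (C−B)/|BC| = (-0.2897,-0.9571); ey = (0.9571,-0.2897)
P = B + -2.74·ex + 2.39·ey = (3.1685,0.9338)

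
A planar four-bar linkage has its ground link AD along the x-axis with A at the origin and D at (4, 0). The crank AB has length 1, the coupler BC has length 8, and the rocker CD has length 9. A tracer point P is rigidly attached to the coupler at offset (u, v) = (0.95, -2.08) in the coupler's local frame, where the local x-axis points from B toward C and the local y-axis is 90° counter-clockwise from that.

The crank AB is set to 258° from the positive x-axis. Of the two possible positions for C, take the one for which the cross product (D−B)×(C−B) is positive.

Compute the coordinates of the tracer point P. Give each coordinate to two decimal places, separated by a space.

A=(0,0), D=(4.00,0)
B = A + 1.00·(cos258°, sin258°) = (-0.2079, -0.9781)
|BD| = 4.3201
circle(B,8.00) ∩ circle(D,9.00): a=0.1925, h=7.9977
  candidates: C₊=(-1.8312,6.8554) cross=34.551; C₋=(1.7904,-8.7245) cross=-34.551
  mode + wants cross > 0 → take C=(-1.8312,6.8554) (cross=34.551)
ex = (C−B)/|BC| = (-0.2029,0.9792); ey = (-0.9792,-0.2029)
P = B + 0.95·ex + -2.08·ey = (1.6360,0.3741)

1.64 0.37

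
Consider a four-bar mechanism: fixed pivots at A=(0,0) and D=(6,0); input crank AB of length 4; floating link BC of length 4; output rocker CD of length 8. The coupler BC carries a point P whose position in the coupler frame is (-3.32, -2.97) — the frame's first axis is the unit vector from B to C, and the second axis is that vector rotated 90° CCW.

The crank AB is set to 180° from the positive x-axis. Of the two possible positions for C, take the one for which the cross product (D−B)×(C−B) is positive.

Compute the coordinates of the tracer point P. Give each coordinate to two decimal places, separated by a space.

-3.90 -4.45

A=(0,0), D=(6.00,0)
B = A + 4.00·(cos180°, sin180°) = (-4.0000, 0.0000)
|BD| = 10.0000
circle(B,4.00) ∩ circle(D,8.00): a=2.6000, h=3.0397
  candidates: C₊=(-1.4000,3.0397) cross=30.397; C₋=(-1.4000,-3.0397) cross=-30.397
  mode + wants cross > 0 → take C=(-1.4000,3.0397) (cross=30.397)
ex = (C−B)/|BC| = (0.6500,0.7599); ey = (-0.7599,0.6500)
P = B + -3.32·ex + -2.97·ey = (-3.9010,-4.4535)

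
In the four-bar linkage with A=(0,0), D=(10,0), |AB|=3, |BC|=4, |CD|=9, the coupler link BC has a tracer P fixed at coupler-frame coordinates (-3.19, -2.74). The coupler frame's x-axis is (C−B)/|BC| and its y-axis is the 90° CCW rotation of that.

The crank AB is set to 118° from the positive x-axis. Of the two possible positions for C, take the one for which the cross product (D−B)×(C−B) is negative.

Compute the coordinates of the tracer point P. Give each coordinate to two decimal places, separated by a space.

A=(0,0), D=(10.00,0)
B = A + 3.00·(cos118°, sin118°) = (-1.4084, 2.6488)
|BD| = 11.7119
circle(B,4.00) ∩ circle(D,9.00): a=3.0810, h=2.5510
  candidates: C₊=(2.1697,4.4369) cross=29.877; C₋=(1.0158,-0.5329) cross=-29.877
  mode - wants cross < 0 → take C=(1.0158,-0.5329) (cross=-29.877)
ex = (C−B)/|BC| = (0.6061,-0.7954); ey = (0.7954,0.6061)
P = B + -3.19·ex + -2.74·ey = (-5.5212,3.5257)

-5.52 3.53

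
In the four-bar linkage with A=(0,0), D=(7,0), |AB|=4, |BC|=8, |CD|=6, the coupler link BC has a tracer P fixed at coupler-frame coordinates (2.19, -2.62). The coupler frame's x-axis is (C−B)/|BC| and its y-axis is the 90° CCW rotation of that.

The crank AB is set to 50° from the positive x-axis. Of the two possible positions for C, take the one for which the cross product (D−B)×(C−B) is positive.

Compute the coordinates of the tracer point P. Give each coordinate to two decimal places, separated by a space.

A=(0,0), D=(7.00,0)
B = A + 4.00·(cos50°, sin50°) = (2.5712, 3.0642)
|BD| = 5.3855
circle(B,8.00) ∩ circle(D,6.00): a=5.2923, h=5.9993
  candidates: C₊=(10.3367,4.9866) cross=32.309; C₋=(3.5100,-4.8805) cross=-32.309
  mode + wants cross > 0 → take C=(10.3367,4.9866) (cross=32.309)
ex = (C−B)/|BC| = (0.9707,0.2403); ey = (-0.2403,0.9707)
P = B + 2.19·ex + -2.62·ey = (5.3266,1.0472)

5.33 1.05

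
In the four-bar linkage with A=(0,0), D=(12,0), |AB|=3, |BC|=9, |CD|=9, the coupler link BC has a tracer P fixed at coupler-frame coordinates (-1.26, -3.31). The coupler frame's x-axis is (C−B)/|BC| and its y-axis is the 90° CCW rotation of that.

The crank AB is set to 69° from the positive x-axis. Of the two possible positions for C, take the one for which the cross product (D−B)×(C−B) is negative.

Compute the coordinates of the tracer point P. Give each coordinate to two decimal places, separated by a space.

A=(0,0), D=(12.00,0)
B = A + 3.00·(cos69°, sin69°) = (1.0751, 2.8007)
|BD| = 11.2782
circle(B,9.00) ∩ circle(D,9.00): a=5.6391, h=7.0143
  candidates: C₊=(8.2794,8.1950) cross=79.109; C₋=(4.7957,-5.3942) cross=-79.109
  mode - wants cross < 0 → take C=(4.7957,-5.3942) (cross=-79.109)
ex = (C−B)/|BC| = (0.4134,-0.9106); ey = (0.9106,0.4134)
P = B + -1.26·ex + -3.31·ey = (-2.4597,2.5797)

-2.46 2.58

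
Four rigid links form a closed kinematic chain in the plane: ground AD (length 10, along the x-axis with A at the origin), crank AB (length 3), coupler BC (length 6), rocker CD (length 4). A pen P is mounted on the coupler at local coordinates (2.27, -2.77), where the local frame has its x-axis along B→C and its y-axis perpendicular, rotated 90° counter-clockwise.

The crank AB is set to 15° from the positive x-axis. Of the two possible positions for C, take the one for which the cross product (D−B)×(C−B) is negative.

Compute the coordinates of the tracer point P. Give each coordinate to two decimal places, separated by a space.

2.84 -2.80

A=(0,0), D=(10.00,0)
B = A + 3.00·(cos15°, sin15°) = (2.8978, 0.7765)
|BD| = 7.1445
circle(B,6.00) ∩ circle(D,4.00): a=4.9719, h=3.3585
  candidates: C₊=(8.2053,3.5748) cross=23.995; C₋=(7.4753,-3.1025) cross=-23.995
  mode - wants cross < 0 → take C=(7.4753,-3.1025) (cross=-23.995)
ex = (C−B)/|BC| = (0.7629,-0.6465); ey = (0.6465,0.7629)
P = B + 2.27·ex + -2.77·ey = (2.8388,-2.8044)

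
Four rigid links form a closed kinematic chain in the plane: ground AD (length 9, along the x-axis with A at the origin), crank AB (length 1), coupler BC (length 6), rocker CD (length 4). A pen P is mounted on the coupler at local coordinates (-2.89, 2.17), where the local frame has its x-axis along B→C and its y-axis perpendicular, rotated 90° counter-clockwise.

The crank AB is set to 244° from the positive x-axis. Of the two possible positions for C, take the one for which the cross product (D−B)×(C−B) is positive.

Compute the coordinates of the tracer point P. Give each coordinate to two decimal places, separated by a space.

-3.90 0.12

A=(0,0), D=(9.00,0)
B = A + 1.00·(cos244°, sin244°) = (-0.4384, -0.8988)
|BD| = 9.4811
circle(B,6.00) ∩ circle(D,4.00): a=5.7953, h=1.5540
  candidates: C₊=(5.1835,1.1976) cross=14.733; C₋=(5.4781,-1.8964) cross=-14.733
  mode + wants cross > 0 → take C=(5.1835,1.1976) (cross=14.733)
ex = (C−B)/|BC| = (0.9370,0.3494); ey = (-0.3494,0.9370)
P = B + -2.89·ex + 2.17·ey = (-3.9044,0.1247)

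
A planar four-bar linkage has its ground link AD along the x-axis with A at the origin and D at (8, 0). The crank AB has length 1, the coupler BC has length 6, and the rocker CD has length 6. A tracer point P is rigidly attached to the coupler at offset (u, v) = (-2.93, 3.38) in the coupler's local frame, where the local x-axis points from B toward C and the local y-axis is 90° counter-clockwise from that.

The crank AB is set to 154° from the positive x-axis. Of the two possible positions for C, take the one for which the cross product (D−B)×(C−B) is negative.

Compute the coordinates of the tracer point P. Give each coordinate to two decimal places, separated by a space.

-0.59 4.90

A=(0,0), D=(8.00,0)
B = A + 1.00·(cos154°, sin154°) = (-0.8988, 0.4384)
|BD| = 8.9096
circle(B,6.00) ∩ circle(D,6.00): a=4.4548, h=4.0193
  candidates: C₊=(3.7484,4.2336) cross=35.810; C₋=(3.3528,-3.7953) cross=-35.810
  mode - wants cross < 0 → take C=(3.3528,-3.7953) (cross=-35.810)
ex = (C−B)/|BC| = (0.7086,-0.7056); ey = (0.7056,0.7086)
P = B + -2.93·ex + 3.38·ey = (-0.5901,4.9009)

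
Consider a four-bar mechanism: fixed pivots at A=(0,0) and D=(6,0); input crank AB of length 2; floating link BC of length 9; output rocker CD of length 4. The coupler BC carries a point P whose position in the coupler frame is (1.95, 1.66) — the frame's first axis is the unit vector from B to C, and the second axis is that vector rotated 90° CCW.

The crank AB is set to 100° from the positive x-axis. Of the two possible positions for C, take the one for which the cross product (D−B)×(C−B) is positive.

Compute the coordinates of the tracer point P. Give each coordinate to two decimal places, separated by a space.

1.39 3.85

A=(0,0), D=(6.00,0)
B = A + 2.00·(cos100°, sin100°) = (-0.3473, 1.9696)
|BD| = 6.6459
circle(B,9.00) ∩ circle(D,4.00): a=8.2132, h=3.6801
  candidates: C₊=(8.5876,3.0503) cross=24.458; C₋=(6.4062,-3.9793) cross=-24.458
  mode + wants cross > 0 → take C=(8.5876,3.0503) (cross=24.458)
ex = (C−B)/|BC| = (0.9928,0.1201); ey = (-0.1201,0.9928)
P = B + 1.95·ex + 1.66·ey = (1.3893,3.8518)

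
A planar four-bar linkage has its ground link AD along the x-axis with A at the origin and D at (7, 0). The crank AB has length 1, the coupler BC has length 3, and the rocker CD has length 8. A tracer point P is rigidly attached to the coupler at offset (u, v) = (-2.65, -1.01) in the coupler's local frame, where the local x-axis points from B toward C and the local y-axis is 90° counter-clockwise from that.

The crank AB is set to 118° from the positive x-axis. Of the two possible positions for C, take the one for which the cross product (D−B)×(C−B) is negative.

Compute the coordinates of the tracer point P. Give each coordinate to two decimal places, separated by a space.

A=(0,0), D=(7.00,0)
B = A + 1.00·(cos118°, sin118°) = (-0.4695, 0.8829)
|BD| = 7.5215
circle(B,3.00) ∩ circle(D,8.00): a=0.1045, h=2.9982
  candidates: C₊=(-0.0137,3.8481) cross=22.551; C₋=(-0.7176,-2.1068) cross=-22.551
  mode - wants cross < 0 → take C=(-0.7176,-2.1068) (cross=-22.551)
ex = (C−B)/|BC| = (-0.0827,-0.9966); ey = (0.9966,-0.0827)
P = B + -2.65·ex + -1.01·ey = (-1.2568,3.6074)

-1.26 3.61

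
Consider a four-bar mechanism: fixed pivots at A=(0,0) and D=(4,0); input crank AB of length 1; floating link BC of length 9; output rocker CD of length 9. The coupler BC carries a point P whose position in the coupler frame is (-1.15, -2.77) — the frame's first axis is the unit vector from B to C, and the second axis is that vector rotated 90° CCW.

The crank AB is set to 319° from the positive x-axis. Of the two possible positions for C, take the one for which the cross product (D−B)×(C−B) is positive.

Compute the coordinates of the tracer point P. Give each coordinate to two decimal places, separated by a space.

3.54 -1.77

A=(0,0), D=(4.00,0)
B = A + 1.00·(cos319°, sin319°) = (0.7547, -0.6561)
|BD| = 3.3109
circle(B,9.00) ∩ circle(D,9.00): a=1.6555, h=8.8464
  candidates: C₊=(0.6244,8.3430) cross=29.290; C₋=(4.1303,-8.9991) cross=-29.290
  mode + wants cross > 0 → take C=(0.6244,8.3430) (cross=29.290)
ex = (C−B)/|BC| = (-0.0145,0.9999); ey = (-0.9999,-0.0145)
P = B + -1.15·ex + -2.77·ey = (3.5411,-1.7658)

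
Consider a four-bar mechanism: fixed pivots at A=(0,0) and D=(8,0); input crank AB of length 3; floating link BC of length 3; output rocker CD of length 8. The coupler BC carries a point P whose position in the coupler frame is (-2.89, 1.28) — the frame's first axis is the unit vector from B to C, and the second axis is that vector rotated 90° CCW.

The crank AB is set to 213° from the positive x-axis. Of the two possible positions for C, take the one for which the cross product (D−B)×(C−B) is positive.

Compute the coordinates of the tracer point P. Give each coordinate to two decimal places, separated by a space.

A=(0,0), D=(8.00,0)
B = A + 3.00·(cos213°, sin213°) = (-2.5160, -1.6339)
|BD| = 10.6422
circle(B,3.00) ∩ circle(D,8.00): a=2.7370, h=1.2283
  candidates: C₊=(-0.0000,0.0000) cross=13.071; C₋=(0.3772,-2.4274) cross=-13.071
  mode + wants cross > 0 → take C=(-0.0000,0.0000) (cross=13.071)
ex = (C−B)/|BC| = (0.8387,0.5446); ey = (-0.5446,0.8387)
P = B + -2.89·ex + 1.28·ey = (-5.6369,-2.1344)

-5.64 -2.13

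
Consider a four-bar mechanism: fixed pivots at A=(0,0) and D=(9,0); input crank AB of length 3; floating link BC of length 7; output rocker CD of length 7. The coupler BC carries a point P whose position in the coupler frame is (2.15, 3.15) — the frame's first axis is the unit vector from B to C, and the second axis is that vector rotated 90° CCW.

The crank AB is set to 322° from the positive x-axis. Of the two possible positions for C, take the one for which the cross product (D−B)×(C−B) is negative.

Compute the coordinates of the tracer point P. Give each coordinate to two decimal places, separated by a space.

A=(0,0), D=(9.00,0)
B = A + 3.00·(cos322°, sin322°) = (2.3640, -1.8470)
|BD| = 6.8882
circle(B,7.00) ∩ circle(D,7.00): a=3.4441, h=6.0941
  candidates: C₊=(4.0480,4.9475) cross=41.977; C₋=(7.3161,-6.7944) cross=-41.977
  mode - wants cross < 0 → take C=(7.3161,-6.7944) (cross=-41.977)
ex = (C−B)/|BC| = (0.7074,-0.7068); ey = (0.7068,0.7074)
P = B + 2.15·ex + 3.15·ey = (6.1114,-1.1381)

6.11 -1.14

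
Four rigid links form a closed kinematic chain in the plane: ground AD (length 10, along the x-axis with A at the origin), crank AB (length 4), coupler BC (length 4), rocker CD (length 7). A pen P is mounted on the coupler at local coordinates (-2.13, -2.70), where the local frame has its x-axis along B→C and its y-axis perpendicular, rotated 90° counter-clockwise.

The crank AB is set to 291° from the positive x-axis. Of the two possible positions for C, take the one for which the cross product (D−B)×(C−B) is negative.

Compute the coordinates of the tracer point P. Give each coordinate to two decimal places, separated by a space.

A=(0,0), D=(10.00,0)
B = A + 4.00·(cos291°, sin291°) = (1.4335, -3.7343)
|BD| = 9.3451
circle(B,4.00) ∩ circle(D,7.00): a=2.9069, h=2.7477
  candidates: C₊=(3.0002,-0.0539) cross=25.678; C₋=(5.1962,-5.0915) cross=-25.678
  mode - wants cross < 0 → take C=(5.1962,-5.0915) (cross=-25.678)
ex = (C−B)/|BC| = (0.9407,-0.3393); ey = (0.3393,0.9407)
P = B + -2.13·ex + -2.70·ey = (-1.4863,-5.5515)

-1.49 -5.55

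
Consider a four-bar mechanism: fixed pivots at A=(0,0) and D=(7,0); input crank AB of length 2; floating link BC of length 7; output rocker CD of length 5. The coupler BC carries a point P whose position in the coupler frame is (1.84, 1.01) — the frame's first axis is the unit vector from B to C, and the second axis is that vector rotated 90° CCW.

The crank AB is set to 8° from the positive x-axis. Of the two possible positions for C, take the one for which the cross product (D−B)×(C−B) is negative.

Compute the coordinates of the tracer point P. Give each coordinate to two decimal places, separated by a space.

3.95 -0.44

A=(0,0), D=(7.00,0)
B = A + 2.00·(cos8°, sin8°) = (1.9805, 0.2783)
|BD| = 5.0272
circle(B,7.00) ∩ circle(D,5.00): a=4.9006, h=4.9984
  candidates: C₊=(7.1504,4.9977) cross=25.128; C₋=(6.5969,-4.9837) cross=-25.128
  mode - wants cross < 0 → take C=(6.5969,-4.9837) (cross=-25.128)
ex = (C−B)/|BC| = (0.6595,-0.7517); ey = (0.7517,0.6595)
P = B + 1.84·ex + 1.01·ey = (3.9532,-0.4388)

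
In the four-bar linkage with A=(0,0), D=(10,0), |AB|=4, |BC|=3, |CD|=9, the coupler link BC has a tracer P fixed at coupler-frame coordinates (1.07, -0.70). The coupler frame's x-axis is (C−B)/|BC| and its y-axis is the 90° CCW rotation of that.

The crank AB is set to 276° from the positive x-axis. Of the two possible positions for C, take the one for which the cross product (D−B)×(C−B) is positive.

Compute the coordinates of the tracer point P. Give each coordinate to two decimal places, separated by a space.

1.33 -3.08

A=(0,0), D=(10.00,0)
B = A + 4.00·(cos276°, sin276°) = (0.4181, -3.9781)
|BD| = 10.3749
circle(B,3.00) ∩ circle(D,9.00): a=1.7175, h=2.4597
  candidates: C₊=(1.0612,-1.0478) cross=25.519; C₋=(2.9475,-5.5912) cross=-25.519
  mode + wants cross > 0 → take C=(1.0612,-1.0478) (cross=25.519)
ex = (C−B)/|BC| = (0.2144,0.9768); ey = (-0.9768,0.2144)
P = B + 1.07·ex + -0.70·ey = (1.3312,-3.0830)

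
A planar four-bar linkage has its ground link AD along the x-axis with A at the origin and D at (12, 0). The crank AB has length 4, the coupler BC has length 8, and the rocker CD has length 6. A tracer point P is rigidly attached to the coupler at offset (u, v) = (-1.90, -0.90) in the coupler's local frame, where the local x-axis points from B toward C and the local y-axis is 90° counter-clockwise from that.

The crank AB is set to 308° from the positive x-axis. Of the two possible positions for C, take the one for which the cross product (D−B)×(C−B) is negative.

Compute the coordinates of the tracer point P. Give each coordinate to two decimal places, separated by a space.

A=(0,0), D=(12.00,0)
B = A + 4.00·(cos308°, sin308°) = (2.4626, -3.1520)
|BD| = 10.0447
circle(B,8.00) ∩ circle(D,6.00): a=6.4161, h=4.7784
  candidates: C₊=(7.0552,3.3984) cross=47.998; C₋=(10.0542,-5.6757) cross=-47.998
  mode - wants cross < 0 → take C=(10.0542,-5.6757) (cross=-47.998)
ex = (C−B)/|BC| = (0.9489,-0.3155); ey = (0.3155,0.9489)
P = B + -1.90·ex + -0.90·ey = (0.3757,-3.4067)

0.38 -3.41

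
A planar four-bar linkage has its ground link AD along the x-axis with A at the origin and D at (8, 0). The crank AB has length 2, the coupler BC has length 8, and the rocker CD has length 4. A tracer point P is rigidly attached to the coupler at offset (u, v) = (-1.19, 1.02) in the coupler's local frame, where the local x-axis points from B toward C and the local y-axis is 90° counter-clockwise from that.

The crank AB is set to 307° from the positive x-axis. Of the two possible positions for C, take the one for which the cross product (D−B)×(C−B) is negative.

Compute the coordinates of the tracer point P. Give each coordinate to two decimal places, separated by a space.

0.36 -0.28

A=(0,0), D=(8.00,0)
B = A + 2.00·(cos307°, sin307°) = (1.2036, -1.5973)
|BD| = 6.9815
circle(B,8.00) ∩ circle(D,4.00): a=6.9284, h=3.9996
  candidates: C₊=(7.0332,3.8814) cross=27.924; C₋=(8.8633,-3.9057) cross=-27.924
  mode - wants cross < 0 → take C=(8.8633,-3.9057) (cross=-27.924)
ex = (C−B)/|BC| = (0.9575,-0.2886); ey = (0.2886,0.9575)
P = B + -1.19·ex + 1.02·ey = (0.3586,-0.2773)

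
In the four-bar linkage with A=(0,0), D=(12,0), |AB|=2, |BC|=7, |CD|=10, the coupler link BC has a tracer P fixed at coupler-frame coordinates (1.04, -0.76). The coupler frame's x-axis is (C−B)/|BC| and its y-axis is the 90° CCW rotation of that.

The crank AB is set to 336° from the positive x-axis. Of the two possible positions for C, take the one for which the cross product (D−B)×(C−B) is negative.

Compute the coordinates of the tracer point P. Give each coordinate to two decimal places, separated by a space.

1.61 -2.08

A=(0,0), D=(12.00,0)
B = A + 2.00·(cos336°, sin336°) = (1.8271, -0.8135)
|BD| = 10.2054
circle(B,7.00) ∩ circle(D,10.00): a=2.6040, h=6.4976
  candidates: C₊=(3.9049,5.8710) cross=66.311; C₋=(4.9407,-7.0829) cross=-66.311
  mode - wants cross < 0 → take C=(4.9407,-7.0829) (cross=-66.311)
ex = (C−B)/|BC| = (0.4448,-0.8956); ey = (0.8956,0.4448)
P = B + 1.04·ex + -0.76·ey = (1.6090,-2.0830)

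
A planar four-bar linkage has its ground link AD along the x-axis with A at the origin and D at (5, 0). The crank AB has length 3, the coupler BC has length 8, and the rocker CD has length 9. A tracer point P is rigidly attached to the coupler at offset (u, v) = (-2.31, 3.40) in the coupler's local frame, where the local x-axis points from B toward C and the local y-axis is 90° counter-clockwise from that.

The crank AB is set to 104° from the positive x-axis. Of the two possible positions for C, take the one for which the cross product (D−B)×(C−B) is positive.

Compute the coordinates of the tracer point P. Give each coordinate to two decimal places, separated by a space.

-4.81 3.37

A=(0,0), D=(5.00,0)
B = A + 3.00·(cos104°, sin104°) = (-0.7258, 2.9109)
|BD| = 6.4232
circle(B,8.00) ∩ circle(D,9.00): a=1.8883, h=7.7740
  candidates: C₊=(4.4805,8.9850) cross=49.934; C₋=(-2.5655,-4.8747) cross=-49.934
  mode + wants cross > 0 → take C=(4.4805,8.9850) (cross=49.934)
ex = (C−B)/|BC| = (0.6508,0.7593); ey = (-0.7593,0.6508)
P = B + -2.31·ex + 3.40·ey = (-4.8106,3.3697)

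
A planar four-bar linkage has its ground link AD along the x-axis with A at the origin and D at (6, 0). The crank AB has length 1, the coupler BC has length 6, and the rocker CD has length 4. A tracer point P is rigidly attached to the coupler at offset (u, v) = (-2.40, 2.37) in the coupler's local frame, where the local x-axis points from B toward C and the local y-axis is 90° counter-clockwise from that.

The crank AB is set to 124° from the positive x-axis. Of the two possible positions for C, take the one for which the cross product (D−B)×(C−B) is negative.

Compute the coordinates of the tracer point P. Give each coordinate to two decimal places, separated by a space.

A=(0,0), D=(6.00,0)
B = A + 1.00·(cos124°, sin124°) = (-0.5592, 0.8290)
|BD| = 6.6114
circle(B,6.00) ∩ circle(D,4.00): a=4.8182, h=3.5756
  candidates: C₊=(4.6694,3.7722) cross=23.639; C₋=(3.7726,-3.3225) cross=-23.639
  mode - wants cross < 0 → take C=(3.7726,-3.3225) (cross=-23.639)
ex = (C−B)/|BC| = (0.7220,-0.6919); ey = (0.6919,0.7220)
P = B + -2.40·ex + 2.37·ey = (-0.6521,4.2007)

-0.65 4.20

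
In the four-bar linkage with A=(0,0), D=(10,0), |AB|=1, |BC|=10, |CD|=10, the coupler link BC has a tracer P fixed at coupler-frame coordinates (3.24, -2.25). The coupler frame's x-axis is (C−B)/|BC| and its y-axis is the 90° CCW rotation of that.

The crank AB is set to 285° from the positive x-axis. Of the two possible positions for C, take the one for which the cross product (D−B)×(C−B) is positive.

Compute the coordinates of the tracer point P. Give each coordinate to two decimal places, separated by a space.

A=(0,0), D=(10.00,0)
B = A + 1.00·(cos285°, sin285°) = (0.2588, -0.9659)
|BD| = 9.7890
circle(B,10.00) ∩ circle(D,10.00): a=4.8945, h=8.7203
  candidates: C₊=(4.2689,8.1948) cross=85.363; C₋=(5.9899,-9.1607) cross=-85.363
  mode + wants cross > 0 → take C=(4.2689,8.1948) (cross=85.363)
ex = (C−B)/|BC| = (0.4010,0.9161); ey = (-0.9161,0.4010)
P = B + 3.24·ex + -2.25·ey = (3.6193,1.0999)

3.62 1.10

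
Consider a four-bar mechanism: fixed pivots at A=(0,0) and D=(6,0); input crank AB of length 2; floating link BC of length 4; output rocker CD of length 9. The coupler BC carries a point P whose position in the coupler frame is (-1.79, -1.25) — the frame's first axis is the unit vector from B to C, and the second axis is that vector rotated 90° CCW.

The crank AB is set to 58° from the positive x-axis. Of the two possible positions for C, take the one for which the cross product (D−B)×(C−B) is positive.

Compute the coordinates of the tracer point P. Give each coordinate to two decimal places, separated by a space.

A=(0,0), D=(6.00,0)
B = A + 2.00·(cos58°, sin58°) = (1.0598, 1.6961)
|BD| = 5.2232
circle(B,4.00) ∩ circle(D,9.00): a=-3.6106, h=1.7215
  candidates: C₊=(-1.7961,4.4967) cross=8.992; C₋=(-2.9141,1.2404) cross=-8.992
  mode + wants cross > 0 → take C=(-1.7961,4.4967) (cross=8.992)
ex = (C−B)/|BC| = (-0.7140,0.7002); ey = (-0.7002,-0.7140)
P = B + -1.79·ex + -1.25·ey = (3.2131,1.3353)

3.21 1.34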